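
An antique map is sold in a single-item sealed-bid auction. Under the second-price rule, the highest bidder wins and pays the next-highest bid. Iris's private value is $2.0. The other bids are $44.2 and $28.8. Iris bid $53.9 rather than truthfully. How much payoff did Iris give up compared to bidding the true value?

The highest competing bid is $44.2.
Bidding truthfully at $2.0: the top bid is $44.2 (a rival), so Iris loses. Payoff = $0.0.
Bidding $53.9: Iris has the top bid, wins, and pays the second-highest bid $44.2. Payoff = $2.0 − $44.2 = -$42.2.
Regret = truthful payoff − actual payoff = $0.0 − -$42.2 = $42.2.

Regret: $42.2.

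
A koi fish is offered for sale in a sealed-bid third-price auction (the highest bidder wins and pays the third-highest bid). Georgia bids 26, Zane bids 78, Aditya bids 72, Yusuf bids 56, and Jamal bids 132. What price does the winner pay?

Ordered from highest: Jamal 132, then Zane 78, then Aditya 72, then Yusuf 56, then Georgia 26.
Jamal is the highest bidder, so Jamal wins.
Under the third-price rule, the price is the third-highest bid: 72.

72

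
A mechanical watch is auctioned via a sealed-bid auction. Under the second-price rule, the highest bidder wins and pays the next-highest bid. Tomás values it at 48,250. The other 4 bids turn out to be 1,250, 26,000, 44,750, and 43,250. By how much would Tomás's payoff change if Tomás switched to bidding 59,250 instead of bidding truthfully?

Change in payoff: 0.

The highest competing bid is 44,750.
Bidding truthfully at 48,250: Tomás has the top bid, wins, and pays the second-highest bid 44,750. Payoff = 48,250 − 44,750 = 3,500.
Bidding 59,250: Tomás has the top bid, wins, and pays the second-highest bid 44,750. Payoff = 48,250 − 44,750 = 3,500.
Change = 3,500 − 3,500 = 0.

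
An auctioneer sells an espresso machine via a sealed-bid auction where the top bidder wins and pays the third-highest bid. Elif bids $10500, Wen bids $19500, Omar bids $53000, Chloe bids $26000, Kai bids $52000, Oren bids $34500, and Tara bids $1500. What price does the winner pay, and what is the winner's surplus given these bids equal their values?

Ranking the bids: Omar $53000, then Kai $52000, then Oren $34500, then Chloe $26000, then Wen $19500, then Elif $10500, then Tara $1500.
Omar is the highest bidder, so Omar wins.
Under the third-price rule, the price is the third-highest bid: $34500.
Surplus = $53000 − $34500 = $18500.

Price $34500; surplus $18500.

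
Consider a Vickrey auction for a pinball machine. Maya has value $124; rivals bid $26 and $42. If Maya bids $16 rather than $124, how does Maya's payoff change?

The highest competing bid is $42.
Bidding truthfully at $124: Maya has the top bid, wins, and pays the second-highest bid $42. Payoff = $124 − $42 = $82.
Bidding $16: the top bid is $42 (a rival), so Maya loses. Payoff = $0.
Change = $0 − $82 = -$82.
Deviating from a truthful bid can only lose payoff in a second-price auction — never gain.

Payoff change: -$82.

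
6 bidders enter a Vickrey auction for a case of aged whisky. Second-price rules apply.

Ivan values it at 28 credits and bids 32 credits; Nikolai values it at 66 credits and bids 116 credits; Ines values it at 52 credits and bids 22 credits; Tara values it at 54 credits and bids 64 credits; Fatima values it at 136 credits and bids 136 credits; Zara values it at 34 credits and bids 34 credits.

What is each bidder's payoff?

Payoffs: Ivan 0 credits, Nikolai 0 credits, Ines 0 credits, Tara 0 credits, Fatima 20 credits, Zara 0 credits.

Bids in descending order: Fatima 136 credits > Nikolai 116 credits > Tara 64 credits > Zara 34 credits > Ivan 32 credits > Ines 22 credits.
Fatima has the top bid and wins; the price is the second-highest bid, 116 credits.
Fatima's payoff = 136 credits − 116 credits = 20 credits. All other bidders lose, so their payoff is 0.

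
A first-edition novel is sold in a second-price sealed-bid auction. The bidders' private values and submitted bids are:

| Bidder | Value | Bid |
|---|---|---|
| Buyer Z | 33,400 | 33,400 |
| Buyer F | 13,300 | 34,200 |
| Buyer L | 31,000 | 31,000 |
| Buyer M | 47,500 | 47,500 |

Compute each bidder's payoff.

Ordered from highest: Buyer M 47,500 > Buyer F 34,200 > Buyer Z 33,400 > Buyer L 31,000.
Buyer M has the top bid and wins; the price is the second-highest bid, 34,200.
Buyer M's payoff = 47,500 − 34,200 = 13,300. All other bidders lose, so their payoff is 0.

Buyer Z 0, Buyer F 0, Buyer L 0, Buyer M 13,300.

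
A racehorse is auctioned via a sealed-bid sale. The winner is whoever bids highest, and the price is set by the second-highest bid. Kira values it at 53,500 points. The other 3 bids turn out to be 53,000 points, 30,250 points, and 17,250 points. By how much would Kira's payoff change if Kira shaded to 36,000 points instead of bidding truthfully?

Change in payoff: -500 points.

The highest competing bid is 53,000 points.
Bidding truthfully at 53,500 points: Kira has the top bid, wins, and pays the second-highest bid 53,000 points. Payoff = 53,500 points − 53,000 points = 500 points.
Bidding 36,000 points: the top bid is 53,000 points (a rival), so Kira loses. Payoff = 0 points.
Change = 0 points − 500 points = -500 points.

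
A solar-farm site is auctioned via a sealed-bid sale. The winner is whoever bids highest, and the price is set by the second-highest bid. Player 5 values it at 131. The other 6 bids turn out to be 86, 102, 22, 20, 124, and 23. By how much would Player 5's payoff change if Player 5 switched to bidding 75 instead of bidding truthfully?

The highest competing bid is 124.
Bidding truthfully at 131: Player 5 has the top bid, wins, and pays the second-highest bid 124. Payoff = 131 − 124 = 7.
Bidding 75: the top bid is 124 (a rival), so Player 5 loses. Payoff = 0.
Change = 0 − 7 = -7.
This is the dominant-strategy logic: truthful bidding weakly beats any alternative.

-7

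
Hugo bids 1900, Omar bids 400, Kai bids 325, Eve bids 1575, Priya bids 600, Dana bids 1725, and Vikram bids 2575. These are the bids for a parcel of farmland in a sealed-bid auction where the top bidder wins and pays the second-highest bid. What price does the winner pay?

Price paid: 1900.

Ordered from highest: Vikram 2575 > Hugo 1900 > Dana 1725 > Eve 1575 > Priya 600 > Omar 400 > Kai 325.
Vikram is the highest bidder, so Vikram wins.
Under the second-price rule, the price is the second-highest bid: 1900.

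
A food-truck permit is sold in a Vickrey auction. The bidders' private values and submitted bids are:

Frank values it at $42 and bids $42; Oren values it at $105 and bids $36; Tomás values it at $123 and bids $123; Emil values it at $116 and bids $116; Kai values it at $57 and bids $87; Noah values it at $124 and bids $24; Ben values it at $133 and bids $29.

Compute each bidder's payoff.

Frank $0, Oren $0, Tomás $7, Emil $0, Kai $0, Noah $0, Ben $0.

Ranking the bids: Tomás $123, then Emil $116, then Kai $87, then Frank $42, then Oren $36, then Ben $29, then Noah $24.
Tomás has the top bid and wins; the price is the second-highest bid, $116.
Tomás's payoff = $123 − $116 = $7. All other bidders lose, so their payoff is 0.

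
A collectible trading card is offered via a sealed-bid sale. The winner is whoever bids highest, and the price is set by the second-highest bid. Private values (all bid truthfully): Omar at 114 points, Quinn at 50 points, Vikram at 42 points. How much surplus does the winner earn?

Winner's surplus: 64 points.

Sorted high to low: Omar 114 points; Quinn 50 points; Vikram 42 points.
Omar wins with the top bid and pays the second-highest, 50 points.
Surplus = 114 points − 50 points = 64 points.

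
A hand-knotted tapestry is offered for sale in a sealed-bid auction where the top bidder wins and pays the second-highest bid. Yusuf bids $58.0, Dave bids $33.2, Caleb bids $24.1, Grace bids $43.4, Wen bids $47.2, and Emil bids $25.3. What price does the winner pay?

Bids in descending order: Yusuf $58.0; Wen $47.2; Grace $43.4; Dave $33.2; Emil $25.3; Caleb $24.1.
Yusuf is the highest bidder, so Yusuf wins.
Under the second-price rule, the price is the second-highest bid: $47.2.

Price paid: $47.2.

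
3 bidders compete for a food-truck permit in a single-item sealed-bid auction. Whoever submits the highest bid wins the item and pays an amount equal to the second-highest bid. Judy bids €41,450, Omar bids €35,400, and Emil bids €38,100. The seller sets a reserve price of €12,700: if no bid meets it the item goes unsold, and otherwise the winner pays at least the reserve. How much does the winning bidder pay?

The winner pays €38,100.

Sorted high to low: Judy €41,450, then Emil €38,100, then Omar €35,400.
Judy has the highest bid, so Judy wins.
The second-highest bid is €38,100, which exceeds the reserve, so that sets the price.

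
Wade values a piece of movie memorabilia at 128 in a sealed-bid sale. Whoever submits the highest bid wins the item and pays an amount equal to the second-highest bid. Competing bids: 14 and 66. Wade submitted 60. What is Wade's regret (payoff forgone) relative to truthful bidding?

Regret: 62.

The highest competing bid is 66.
Bidding truthfully at 128: Wade has the top bid, wins, and pays the second-highest bid 66. Payoff = 128 − 66 = 62.
Bidding 60: the top bid is 66 (a rival), so Wade loses. Payoff = 0.
Regret = truthful payoff − actual payoff = 62 − 0 = 62.
This is the dominant-strategy logic: truthful bidding weakly beats any alternative.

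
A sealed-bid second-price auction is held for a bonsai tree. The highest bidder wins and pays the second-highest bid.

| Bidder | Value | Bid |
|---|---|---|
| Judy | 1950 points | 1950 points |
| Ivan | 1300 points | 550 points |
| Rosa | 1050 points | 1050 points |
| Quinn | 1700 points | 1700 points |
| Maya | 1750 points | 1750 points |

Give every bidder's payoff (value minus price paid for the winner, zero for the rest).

Payoffs: Judy 200 points, Ivan 0 points, Rosa 0 points, Quinn 0 points, Maya 0 points.

Bids in descending order: Judy 1950 points, then Maya 1750 points, then Quinn 1700 points, then Rosa 1050 points, then Ivan 550 points.
Judy has the top bid and wins; the price is the second-highest bid, 1750 points.
Judy's payoff = 1950 points − 1750 points = 200 points. All other bidders lose, so their payoff is 0.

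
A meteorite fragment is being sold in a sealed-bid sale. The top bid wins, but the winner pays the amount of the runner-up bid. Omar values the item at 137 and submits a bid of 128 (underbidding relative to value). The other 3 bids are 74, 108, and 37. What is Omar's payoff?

Highest competing bid: 108.
Omar's bid 128 is the highest overall, so Omar wins and pays the second-highest bid, 108.
Payoff = value − price = 137 − 108 = 29.

Payoff = 29.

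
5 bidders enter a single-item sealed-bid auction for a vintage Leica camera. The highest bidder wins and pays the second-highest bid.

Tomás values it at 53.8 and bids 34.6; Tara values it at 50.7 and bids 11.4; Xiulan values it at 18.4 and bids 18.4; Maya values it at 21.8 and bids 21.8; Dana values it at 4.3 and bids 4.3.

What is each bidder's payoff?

Payoffs: Tomás 32.0, Tara 0.0, Xiulan 0.0, Maya 0.0, Dana 0.0.

Ranking the bids: Tomás 34.6, then Maya 21.8, then Xiulan 18.4, then Tara 11.4, then Dana 4.3.
Tomás has the top bid and wins; the price is the second-highest bid, 21.8.
Tomás's payoff = 53.8 − 21.8 = 32.0. All other bidders lose, so their payoff is 0.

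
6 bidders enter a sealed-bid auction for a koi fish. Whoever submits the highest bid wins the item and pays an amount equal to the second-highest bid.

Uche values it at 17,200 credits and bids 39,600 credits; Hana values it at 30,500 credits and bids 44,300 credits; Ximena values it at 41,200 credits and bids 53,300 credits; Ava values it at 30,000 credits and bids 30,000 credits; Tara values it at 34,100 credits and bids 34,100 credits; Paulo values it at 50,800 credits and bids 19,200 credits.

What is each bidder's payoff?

Ranking the bids: Ximena 53,300 credits, then Hana 44,300 credits, then Uche 39,600 credits, then Tara 34,100 credits, then Ava 30,000 credits, then Paulo 19,200 credits.
Ximena has the top bid and wins; the price is the second-highest bid, 44,300 credits.
Ximena's payoff = 41,200 credits − 44,300 credits = -3,100 credits. All other bidders lose, so their payoff is 0.

Payoffs: Uche 0 credits, Hana 0 credits, Ximena -3,100 credits, Ava 0 credits, Tara 0 credits, Paulo 0 credits.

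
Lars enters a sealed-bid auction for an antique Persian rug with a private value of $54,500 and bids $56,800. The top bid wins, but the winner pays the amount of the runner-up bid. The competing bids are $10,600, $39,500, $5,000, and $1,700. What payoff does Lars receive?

Lars's payoff: $15,000.

Highest competing bid: $39,500.
Lars's bid $56,800 is the highest overall, so Lars wins and pays the second-highest bid, $39,500.
Payoff = value − price = $54,500 − $39,500 = $15,000.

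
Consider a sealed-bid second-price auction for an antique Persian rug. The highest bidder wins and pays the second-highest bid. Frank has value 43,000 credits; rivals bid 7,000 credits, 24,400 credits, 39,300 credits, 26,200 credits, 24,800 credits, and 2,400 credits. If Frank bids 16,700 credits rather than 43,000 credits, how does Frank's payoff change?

The highest competing bid is 39,300 credits.
Bidding truthfully at 43,000 credits: Frank has the top bid, wins, and pays the second-highest bid 39,300 credits. Payoff = 43,000 credits − 39,300 credits = 3,700 credits.
Bidding 16,700 credits: the top bid is 39,300 credits (a rival), so Frank loses. Payoff = 0 credits.
Change = 0 credits − 3,700 credits = -3,700 credits.
This is the dominant-strategy logic: truthful bidding weakly beats any alternative.

-3,700 credits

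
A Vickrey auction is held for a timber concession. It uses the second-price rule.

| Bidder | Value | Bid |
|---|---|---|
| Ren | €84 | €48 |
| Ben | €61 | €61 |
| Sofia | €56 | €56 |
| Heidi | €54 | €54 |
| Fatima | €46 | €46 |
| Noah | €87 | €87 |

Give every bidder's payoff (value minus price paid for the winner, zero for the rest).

Ordered from highest: Noah €87; Ben €61; Sofia €56; Heidi €54; Ren €48; Fatima €46.
Noah has the top bid and wins; the price is the second-highest bid, €61.
Noah's payoff = €87 − €61 = €26. All other bidders lose, so their payoff is 0.

Payoffs: Ren €0, Ben €0, Sofia €0, Heidi €0, Fatima €0, Noah €26.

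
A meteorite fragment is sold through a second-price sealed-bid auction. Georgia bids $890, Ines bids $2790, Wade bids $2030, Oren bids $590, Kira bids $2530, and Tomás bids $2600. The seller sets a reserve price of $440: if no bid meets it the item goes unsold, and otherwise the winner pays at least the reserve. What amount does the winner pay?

Ranking the bids: Ines $2790, then Tomás $2600, then Kira $2530, then Wade $2030, then Georgia $890, then Oren $590.
Ines has the highest bid, so Ines wins.
The second-highest bid is $2600, which exceeds the reserve, so that sets the price.

Price paid: $2600.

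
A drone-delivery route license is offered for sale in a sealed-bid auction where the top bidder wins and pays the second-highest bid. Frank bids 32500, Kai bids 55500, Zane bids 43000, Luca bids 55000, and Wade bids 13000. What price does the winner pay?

55000

Ordered from highest: Kai 55500, then Luca 55000, then Zane 43000, then Frank 32500, then Wade 13000.
Kai is the highest bidder, so Kai wins.
Under the second-price rule, the price is the second-highest bid: 55000.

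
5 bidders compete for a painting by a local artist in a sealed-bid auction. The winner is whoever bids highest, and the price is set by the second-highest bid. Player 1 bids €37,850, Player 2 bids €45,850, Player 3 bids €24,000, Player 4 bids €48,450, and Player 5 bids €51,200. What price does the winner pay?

Ordered from highest: Player 5 €51,200 > Player 4 €48,450 > Player 2 €45,850 > Player 1 €37,850 > Player 3 €24,000.
Player 5 has the highest bid, so Player 5 wins.
The second-highest bid is €48,450, so that is what Player 5 pays.

Price paid: €48,450.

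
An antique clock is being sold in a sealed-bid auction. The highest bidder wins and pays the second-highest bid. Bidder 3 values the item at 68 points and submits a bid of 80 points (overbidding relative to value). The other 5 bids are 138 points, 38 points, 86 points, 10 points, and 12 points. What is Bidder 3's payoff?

Highest competing bid: 138 points.
Bidder 3's bid 80 points is not the highest, so Bidder 3 loses, pays nothing, and earns zero payoff.

0 points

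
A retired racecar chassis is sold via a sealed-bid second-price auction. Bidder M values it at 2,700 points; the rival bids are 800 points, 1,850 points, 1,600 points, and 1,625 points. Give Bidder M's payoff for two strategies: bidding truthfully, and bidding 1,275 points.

Truthful: 850 points; alternative: 0 points.

The highest competing bid is 1,850 points.
Bidding truthfully at 2,700 points: Bidder M has the top bid, wins, and pays the second-highest bid 1,850 points. Payoff = 2,700 points − 1,850 points = 850 points.
Bidding 1,275 points: the top bid is 1,850 points (a rival), so Bidder M loses. Payoff = 0 points.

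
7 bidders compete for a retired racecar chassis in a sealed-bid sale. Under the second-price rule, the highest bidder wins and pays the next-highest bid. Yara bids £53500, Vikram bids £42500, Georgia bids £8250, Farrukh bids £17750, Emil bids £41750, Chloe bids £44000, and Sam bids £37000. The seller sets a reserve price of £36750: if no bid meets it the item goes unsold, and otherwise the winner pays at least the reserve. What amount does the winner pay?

Price paid: £44000.

Bids in descending order: Yara £53500 > Chloe £44000 > Vikram £42500 > Emil £41750 > Sam £37000 > Farrukh £17750 > Georgia £8250.
Yara has the highest bid, so Yara wins.
The second-highest bid is £44000, which exceeds the reserve, so that sets the price.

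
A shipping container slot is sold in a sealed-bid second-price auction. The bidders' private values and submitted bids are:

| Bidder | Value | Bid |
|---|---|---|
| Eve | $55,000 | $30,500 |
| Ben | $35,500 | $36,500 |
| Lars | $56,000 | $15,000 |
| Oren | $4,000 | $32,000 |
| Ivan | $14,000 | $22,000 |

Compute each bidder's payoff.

Eve $0, Ben $3,500, Lars $0, Oren $0, Ivan $0.

Ranking the bids: Ben $36,500, then Oren $32,000, then Eve $30,500, then Ivan $22,000, then Lars $15,000.
Ben has the top bid and wins; the price is the second-highest bid, $32,000.
Ben's payoff = $35,500 − $32,000 = $3,500. All other bidders lose, so their payoff is 0.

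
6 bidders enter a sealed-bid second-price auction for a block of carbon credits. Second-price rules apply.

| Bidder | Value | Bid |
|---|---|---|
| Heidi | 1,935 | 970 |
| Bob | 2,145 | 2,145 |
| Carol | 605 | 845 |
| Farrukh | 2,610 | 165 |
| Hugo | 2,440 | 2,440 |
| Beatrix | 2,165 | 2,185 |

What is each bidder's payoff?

Sorted high to low: Hugo 2,440, then Beatrix 2,185, then Bob 2,145, then Heidi 970, then Carol 845, then Farrukh 165.
Hugo has the top bid and wins; the price is the second-highest bid, 2,185.
Hugo's payoff = 2,440 − 2,185 = 255. All other bidders lose, so their payoff is 0.

Heidi 0, Bob 0, Carol 0, Farrukh 0, Hugo 255, Beatrix 0.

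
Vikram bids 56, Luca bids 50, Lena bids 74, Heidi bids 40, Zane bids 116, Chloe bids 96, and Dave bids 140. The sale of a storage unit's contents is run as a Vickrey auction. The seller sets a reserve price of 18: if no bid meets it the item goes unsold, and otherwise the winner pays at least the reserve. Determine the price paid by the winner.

116

Ordered from highest: Dave 140 > Zane 116 > Chloe 96 > Lena 74 > Vikram 56 > Luca 50 > Heidi 40.
Dave has the highest bid, so Dave wins.
The second-highest bid is 116, which exceeds the reserve, so that sets the price.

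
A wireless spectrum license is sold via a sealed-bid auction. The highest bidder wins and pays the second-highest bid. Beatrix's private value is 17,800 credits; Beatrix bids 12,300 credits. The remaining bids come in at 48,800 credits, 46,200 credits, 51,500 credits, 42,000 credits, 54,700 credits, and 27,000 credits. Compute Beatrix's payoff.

Highest competing bid: 54,700 credits.
Beatrix's bid 12,300 credits is not the highest, so Beatrix loses, pays nothing, and earns zero payoff.

Payoff = 0 credits.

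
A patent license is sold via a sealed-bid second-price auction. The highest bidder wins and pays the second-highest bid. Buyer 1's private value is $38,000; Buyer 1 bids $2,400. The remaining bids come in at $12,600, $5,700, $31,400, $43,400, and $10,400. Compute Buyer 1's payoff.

Highest competing bid: $43,400.
Buyer 1's bid $2,400 is not the highest, so Buyer 1 loses, pays nothing, and earns zero payoff.

The bidder's payoff: $0.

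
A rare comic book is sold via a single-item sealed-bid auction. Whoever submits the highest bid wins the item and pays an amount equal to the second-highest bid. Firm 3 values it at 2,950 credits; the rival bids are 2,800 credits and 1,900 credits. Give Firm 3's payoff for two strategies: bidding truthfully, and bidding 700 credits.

The highest competing bid is 2,800 credits.
Bidding truthfully at 2,950 credits: Firm 3 has the top bid, wins, and pays the second-highest bid 2,800 credits. Payoff = 2,950 credits − 2,800 credits = 150 credits.
Bidding 700 credits: the top bid is 2,800 credits (a rival), so Firm 3 loses. Payoff = 0 credits.

(a) 150 credits  (b) 0 credits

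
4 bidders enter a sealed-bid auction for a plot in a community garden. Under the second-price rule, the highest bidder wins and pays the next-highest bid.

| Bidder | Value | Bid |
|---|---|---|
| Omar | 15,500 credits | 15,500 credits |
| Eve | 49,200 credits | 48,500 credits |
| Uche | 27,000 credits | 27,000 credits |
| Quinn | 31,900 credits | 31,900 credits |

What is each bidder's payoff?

Payoffs: Omar 0 credits, Eve 17,300 credits, Uche 0 credits, Quinn 0 credits.

Ordered from highest: Eve 48,500 credits, then Quinn 31,900 credits, then Uche 27,000 credits, then Omar 15,500 credits.
Eve has the top bid and wins; the price is the second-highest bid, 31,900 credits.
Eve's payoff = 49,200 credits − 31,900 credits = 17,300 credits. All other bidders lose, so their payoff is 0.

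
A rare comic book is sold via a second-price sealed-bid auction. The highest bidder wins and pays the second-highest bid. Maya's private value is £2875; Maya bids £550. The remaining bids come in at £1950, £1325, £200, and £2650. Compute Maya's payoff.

Maya's payoff: £0.

Highest competing bid: £2650.
Maya's bid £550 is not the highest, so Maya loses, pays nothing, and earns zero payoff.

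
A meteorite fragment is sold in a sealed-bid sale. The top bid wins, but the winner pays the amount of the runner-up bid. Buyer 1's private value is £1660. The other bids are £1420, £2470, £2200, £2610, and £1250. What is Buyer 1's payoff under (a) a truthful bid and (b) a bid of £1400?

The highest competing bid is £2610.
Bidding truthfully at £1660: the top bid is £2610 (a rival), so Buyer 1 loses. Payoff = £0.
Bidding £1400: the top bid is £2610 (a rival), so Buyer 1 loses. Payoff = £0.
The bid only affects whether you win, not the price — here both bids land on the same side of the top rival bid, so the deviation is payoff-neutral.

(a) £0  (b) £0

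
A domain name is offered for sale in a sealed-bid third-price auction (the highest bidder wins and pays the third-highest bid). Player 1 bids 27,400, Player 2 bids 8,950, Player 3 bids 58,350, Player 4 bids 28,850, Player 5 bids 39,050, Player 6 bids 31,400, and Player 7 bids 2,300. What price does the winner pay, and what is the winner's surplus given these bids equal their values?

Ranking the bids: Player 3 58,350, then Player 5 39,050, then Player 6 31,400, then Player 4 28,850, then Player 1 27,400, then Player 2 8,950, then Player 7 2,300.
Player 3 is the highest bidder, so Player 3 wins.
Under the third-price rule, the price is the third-highest bid: 31,400.
Surplus = 58,350 − 31,400 = 26,950.

The winner pays 31,400 for a surplus of 26,950.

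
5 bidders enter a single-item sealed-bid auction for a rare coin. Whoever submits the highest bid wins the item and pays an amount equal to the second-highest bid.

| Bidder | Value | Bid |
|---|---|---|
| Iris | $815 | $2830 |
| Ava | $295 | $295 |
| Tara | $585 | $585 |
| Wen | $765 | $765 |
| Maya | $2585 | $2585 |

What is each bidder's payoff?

Payoffs: Iris -$1770, Ava $0, Tara $0, Wen $0, Maya $0.

Sorted high to low: Iris $2830 > Maya $2585 > Wen $765 > Tara $585 > Ava $295.
Iris has the top bid and wins; the price is the second-highest bid, $2585.
Iris's payoff = $815 − $2585 = -$1770. All other bidders lose, so their payoff is 0.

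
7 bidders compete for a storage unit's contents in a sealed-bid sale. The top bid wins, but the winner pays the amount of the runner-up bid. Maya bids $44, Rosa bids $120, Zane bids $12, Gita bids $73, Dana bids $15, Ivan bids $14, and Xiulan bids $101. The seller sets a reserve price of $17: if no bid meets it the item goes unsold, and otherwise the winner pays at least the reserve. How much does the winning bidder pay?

$101

Ranking the bids: Rosa $120, then Xiulan $101, then Gita $73, then Maya $44, then Dana $15, then Ivan $14, then Zane $12.
Rosa has the highest bid, so Rosa wins.
The second-highest bid is $101, which exceeds the reserve, so that sets the price.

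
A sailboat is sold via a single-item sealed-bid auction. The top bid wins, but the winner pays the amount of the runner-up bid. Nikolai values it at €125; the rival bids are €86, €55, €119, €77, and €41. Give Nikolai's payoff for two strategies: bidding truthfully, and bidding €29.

The highest competing bid is €119.
Bidding truthfully at €125: Nikolai has the top bid, wins, and pays the second-highest bid €119. Payoff = €125 − €119 = €6.
Bidding €29: the top bid is €119 (a rival), so Nikolai loses. Payoff = €0.

(a) €6  (b) €0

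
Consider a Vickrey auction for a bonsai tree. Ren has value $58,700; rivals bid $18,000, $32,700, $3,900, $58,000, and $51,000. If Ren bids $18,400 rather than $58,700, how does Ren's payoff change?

The highest competing bid is $58,000.
Bidding truthfully at $58,700: Ren has the top bid, wins, and pays the second-highest bid $58,000. Payoff = $58,700 − $58,000 = $700.
Bidding $18,400: the top bid is $58,000 (a rival), so Ren loses. Payoff = $0.
Change = $0 − $700 = -$700.
This is the dominant-strategy logic: truthful bidding weakly beats any alternative.

Payoff change: -$700.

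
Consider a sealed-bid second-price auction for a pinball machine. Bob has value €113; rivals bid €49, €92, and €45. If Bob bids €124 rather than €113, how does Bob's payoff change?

Change in payoff: €0.

The highest competing bid is €92.
Bidding truthfully at €113: Bob has the top bid, wins, and pays the second-highest bid €92. Payoff = €113 − €92 = €21.
Bidding €124: Bob has the top bid, wins, and pays the second-highest bid €92. Payoff = €113 − €92 = €21.
Change = €21 − €21 = €0.
The bid only affects whether you win, not the price — here both bids land on the same side of the top rival bid, so the deviation is payoff-neutral.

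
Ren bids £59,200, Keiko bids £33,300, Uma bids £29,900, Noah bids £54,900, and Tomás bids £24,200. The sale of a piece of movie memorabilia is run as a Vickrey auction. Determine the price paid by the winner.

Ordered from highest: Ren £59,200; Noah £54,900; Keiko £33,300; Uma £29,900; Tomás £24,200.
Ren has the highest bid, so Ren wins.
The second-highest bid is £54,900, so that is what Ren pays.

£54,900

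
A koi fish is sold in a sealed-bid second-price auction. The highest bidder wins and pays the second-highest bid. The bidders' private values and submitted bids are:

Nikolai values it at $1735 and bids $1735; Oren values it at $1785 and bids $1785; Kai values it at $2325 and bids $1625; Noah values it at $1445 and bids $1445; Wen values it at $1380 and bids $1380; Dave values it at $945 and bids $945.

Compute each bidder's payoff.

Ranking the bids: Oren $1785; Nikolai $1735; Kai $1625; Noah $1445; Wen $1380; Dave $945.
Oren has the top bid and wins; the price is the second-highest bid, $1735.
Oren's payoff = $1785 − $1735 = $50. All other bidders lose, so their payoff is 0.

Payoffs: Nikolai $0, Oren $50, Kai $0, Noah $0, Wen $0, Dave $0.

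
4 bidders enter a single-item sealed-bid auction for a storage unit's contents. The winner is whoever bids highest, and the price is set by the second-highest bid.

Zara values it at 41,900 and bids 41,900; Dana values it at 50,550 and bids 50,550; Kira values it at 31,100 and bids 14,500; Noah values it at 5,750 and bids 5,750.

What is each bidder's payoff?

Ordered from highest: Dana 50,550; Zara 41,900; Kira 14,500; Noah 5,750.
Dana has the top bid and wins; the price is the second-highest bid, 41,900.
Dana's payoff = 50,550 − 41,900 = 8,650. All other bidders lose, so their payoff is 0.

Zara 0, Dana 8,650, Kira 0, Noah 0.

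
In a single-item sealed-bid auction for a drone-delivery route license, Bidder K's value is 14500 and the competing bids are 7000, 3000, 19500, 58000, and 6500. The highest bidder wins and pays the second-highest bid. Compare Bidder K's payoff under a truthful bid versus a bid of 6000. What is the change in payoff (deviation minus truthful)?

Change in payoff: 0.

The highest competing bid is 58000.
Bidding truthfully at 14500: the top bid is 58000 (a rival), so Bidder K loses. Payoff = 0.
Bidding 6000: the top bid is 58000 (a rival), so Bidder K loses. Payoff = 0.
Change = 0 − 0 = 0.
The bid only affects whether you win, not the price — here both bids land on the same side of the top rival bid, so the deviation is payoff-neutral.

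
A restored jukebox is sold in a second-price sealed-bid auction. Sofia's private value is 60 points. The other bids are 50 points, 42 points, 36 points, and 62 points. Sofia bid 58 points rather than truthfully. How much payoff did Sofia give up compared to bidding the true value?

The highest competing bid is 62 points.
Bidding truthfully at 60 points: the top bid is 62 points (a rival), so Sofia loses. Payoff = 0 points.
Bidding 58 points: the top bid is 62 points (a rival), so Sofia loses. Payoff = 0 points.
Regret = truthful payoff − actual payoff = 0 points − 0 points = 0 points.
The bid only affects whether you win, not the price — here both bids land on the same side of the top rival bid, so the deviation is payoff-neutral.

Regret: 0 points.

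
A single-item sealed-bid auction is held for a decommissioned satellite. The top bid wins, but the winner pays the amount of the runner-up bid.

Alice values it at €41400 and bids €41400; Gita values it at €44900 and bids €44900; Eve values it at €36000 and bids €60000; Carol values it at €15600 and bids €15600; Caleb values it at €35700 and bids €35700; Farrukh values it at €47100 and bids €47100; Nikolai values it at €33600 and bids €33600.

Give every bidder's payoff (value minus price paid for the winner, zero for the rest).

Sorted high to low: Eve €60000, then Farrukh €47100, then Gita €44900, then Alice €41400, then Caleb €35700, then Nikolai €33600, then Carol €15600.
Eve has the top bid and wins; the price is the second-highest bid, €47100.
Eve's payoff = €36000 − €47100 = -€11100. All other bidders lose, so their payoff is 0.

Payoffs: Alice €0, Gita €0, Eve -€11100, Carol €0, Caleb €0, Farrukh €0, Nikolai €0.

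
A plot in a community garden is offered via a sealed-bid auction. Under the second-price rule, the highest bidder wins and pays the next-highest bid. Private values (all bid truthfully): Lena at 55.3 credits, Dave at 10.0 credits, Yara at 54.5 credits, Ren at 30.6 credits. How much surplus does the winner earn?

0.8 credits

Ordered from highest: Lena 55.3 credits > Yara 54.5 credits > Ren 30.6 credits > Dave 10.0 credits.
Lena wins with the top bid and pays the second-highest, 54.5 credits.
Surplus = 55.3 credits − 54.5 credits = 0.8 credits.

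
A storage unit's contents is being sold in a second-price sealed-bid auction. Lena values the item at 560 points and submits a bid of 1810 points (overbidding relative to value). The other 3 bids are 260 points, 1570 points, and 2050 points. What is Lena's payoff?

Highest competing bid: 2050 points.
Lena's bid 1810 points is not the highest, so Lena loses, pays nothing, and earns zero payoff.

Payoff = 0 points.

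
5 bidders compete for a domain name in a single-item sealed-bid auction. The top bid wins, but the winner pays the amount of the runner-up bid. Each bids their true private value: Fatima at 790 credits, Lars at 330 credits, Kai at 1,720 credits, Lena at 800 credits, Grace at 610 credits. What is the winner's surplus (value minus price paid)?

920 credits

Ranking the bids: Kai 1,720 credits > Lena 800 credits > Fatima 790 credits > Grace 610 credits > Lars 330 credits.
Kai wins with the top bid and pays the second-highest, 800 credits.
Surplus = 1,720 credits − 800 credits = 920 credits.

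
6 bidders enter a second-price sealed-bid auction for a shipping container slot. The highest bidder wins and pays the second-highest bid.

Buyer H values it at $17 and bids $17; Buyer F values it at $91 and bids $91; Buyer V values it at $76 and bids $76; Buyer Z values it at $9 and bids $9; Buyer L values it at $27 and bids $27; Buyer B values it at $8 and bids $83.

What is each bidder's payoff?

Buyer H $0, Buyer F $8, Buyer V $0, Buyer Z $0, Buyer L $0, Buyer B $0.

Sorted high to low: Buyer F $91 > Buyer B $83 > Buyer V $76 > Buyer L $27 > Buyer H $17 > Buyer Z $9.
Buyer F has the top bid and wins; the price is the second-highest bid, $83.
Buyer F's payoff = $91 − $83 = $8. All other bidders lose, so their payoff is 0.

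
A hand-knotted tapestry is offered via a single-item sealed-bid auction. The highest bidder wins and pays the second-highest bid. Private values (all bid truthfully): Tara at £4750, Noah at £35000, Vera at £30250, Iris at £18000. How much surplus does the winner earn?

Winner's surplus: £4750.

Sorted high to low: Noah £35000; Vera £30250; Iris £18000; Tara £4750.
Noah wins with the top bid and pays the second-highest, £30250.
Surplus = £35000 − £30250 = £4750.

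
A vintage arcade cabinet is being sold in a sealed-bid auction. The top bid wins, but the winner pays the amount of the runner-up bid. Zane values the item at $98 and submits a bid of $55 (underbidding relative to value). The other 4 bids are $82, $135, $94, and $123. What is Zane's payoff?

Highest competing bid: $135.
Zane's bid $55 is not the highest, so Zane loses, pays nothing, and earns zero payoff.

Zane's payoff: $0.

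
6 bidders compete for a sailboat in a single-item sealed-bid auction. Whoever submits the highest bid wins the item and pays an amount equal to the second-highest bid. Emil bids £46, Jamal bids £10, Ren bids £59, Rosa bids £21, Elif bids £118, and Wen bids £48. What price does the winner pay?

Ordered from highest: Elif £118 > Ren £59 > Wen £48 > Emil £46 > Rosa £21 > Jamal £10.
Elif has the highest bid, so Elif wins.
The second-highest bid is £59, so that is what Elif pays.

The winner pays £59.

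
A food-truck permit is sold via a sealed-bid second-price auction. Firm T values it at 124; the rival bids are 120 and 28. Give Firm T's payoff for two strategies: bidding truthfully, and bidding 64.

Truthful: 4; alternative: 0.

The highest competing bid is 120.
Bidding truthfully at 124: Firm T has the top bid, wins, and pays the second-highest bid 120. Payoff = 124 − 120 = 4.
Bidding 64: the top bid is 120 (a rival), so Firm T loses. Payoff = 0.
Deviating from a truthful bid can only lose payoff in a second-price auction — never gain.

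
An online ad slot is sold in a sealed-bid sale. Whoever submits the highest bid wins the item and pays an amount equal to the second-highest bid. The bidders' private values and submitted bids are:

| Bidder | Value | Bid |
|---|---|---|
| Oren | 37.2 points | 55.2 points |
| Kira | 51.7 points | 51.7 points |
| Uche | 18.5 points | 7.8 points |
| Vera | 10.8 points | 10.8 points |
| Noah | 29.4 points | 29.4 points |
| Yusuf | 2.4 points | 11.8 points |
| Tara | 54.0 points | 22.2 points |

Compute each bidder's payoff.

Bids in descending order: Oren 55.2 points; Kira 51.7 points; Noah 29.4 points; Tara 22.2 points; Yusuf 11.8 points; Vera 10.8 points; Uche 7.8 points.
Oren has the top bid and wins; the price is the second-highest bid, 51.7 points.
Oren's payoff = 37.2 points − 51.7 points = -14.5 points. All other bidders lose, so their payoff is 0.

Payoffs: Oren -14.5 points, Kira 0.0 points, Uche 0.0 points, Vera 0.0 points, Noah 0.0 points, Yusuf 0.0 points, Tara 0.0 points.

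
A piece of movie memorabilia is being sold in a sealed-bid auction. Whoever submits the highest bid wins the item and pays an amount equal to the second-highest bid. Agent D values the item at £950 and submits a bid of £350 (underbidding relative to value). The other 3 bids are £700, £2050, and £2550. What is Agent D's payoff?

Highest competing bid: £2550.
Agent D's bid £350 is not the highest, so Agent D loses, pays nothing, and earns zero payoff.

Payoff = £0.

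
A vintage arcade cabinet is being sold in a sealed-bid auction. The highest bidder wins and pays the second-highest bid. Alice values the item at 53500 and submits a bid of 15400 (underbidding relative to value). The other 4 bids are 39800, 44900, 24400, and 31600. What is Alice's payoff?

Highest competing bid: 44900.
Alice's bid 15400 is not the highest, so Alice loses, pays nothing, and earns zero payoff.

Alice's payoff: 0.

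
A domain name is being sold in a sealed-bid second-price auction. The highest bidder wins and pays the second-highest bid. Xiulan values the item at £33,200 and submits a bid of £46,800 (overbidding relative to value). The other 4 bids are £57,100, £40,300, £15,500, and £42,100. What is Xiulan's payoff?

Highest competing bid: £57,100.
Xiulan's bid £46,800 is not the highest, so Xiulan loses, pays nothing, and earns zero payoff.

£0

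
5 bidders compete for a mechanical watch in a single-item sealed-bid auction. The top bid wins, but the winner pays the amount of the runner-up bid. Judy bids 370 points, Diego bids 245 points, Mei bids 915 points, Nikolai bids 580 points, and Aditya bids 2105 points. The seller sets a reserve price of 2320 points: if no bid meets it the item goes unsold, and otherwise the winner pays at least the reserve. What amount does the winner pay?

unsold

Ordered from highest: Aditya 2105 points, then Mei 915 points, then Nikolai 580 points, then Judy 370 points, then Diego 245 points.
The top bid 2105 points is below the reserve 2320 points, so the item goes unsold and nothing is paid.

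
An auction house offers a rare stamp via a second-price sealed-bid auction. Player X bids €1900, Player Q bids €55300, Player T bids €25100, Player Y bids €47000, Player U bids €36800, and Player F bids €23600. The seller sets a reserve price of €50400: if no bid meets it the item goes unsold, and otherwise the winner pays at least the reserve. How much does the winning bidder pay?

Price paid: €50400.

Bids in descending order: Player Q €55300; Player Y €47000; Player U €36800; Player T €25100; Player F €23600; Player X €1900.
Player Q has the highest bid, so Player Q wins.
The second-highest bid is €47000, but the reserve €50400 is higher, so the price is the reserve.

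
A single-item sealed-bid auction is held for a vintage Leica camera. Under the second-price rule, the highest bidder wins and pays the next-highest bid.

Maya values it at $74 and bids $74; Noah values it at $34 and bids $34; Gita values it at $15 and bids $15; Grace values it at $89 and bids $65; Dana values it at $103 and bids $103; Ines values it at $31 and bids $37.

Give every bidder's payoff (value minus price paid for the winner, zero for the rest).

Bids in descending order: Dana $103; Maya $74; Grace $65; Ines $37; Noah $34; Gita $15.
Dana has the top bid and wins; the price is the second-highest bid, $74.
Dana's payoff = $103 − $74 = $29. All other bidders lose, so their payoff is 0.

Payoffs: Maya $0, Noah $0, Gita $0, Grace $0, Dana $29, Ines $0.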